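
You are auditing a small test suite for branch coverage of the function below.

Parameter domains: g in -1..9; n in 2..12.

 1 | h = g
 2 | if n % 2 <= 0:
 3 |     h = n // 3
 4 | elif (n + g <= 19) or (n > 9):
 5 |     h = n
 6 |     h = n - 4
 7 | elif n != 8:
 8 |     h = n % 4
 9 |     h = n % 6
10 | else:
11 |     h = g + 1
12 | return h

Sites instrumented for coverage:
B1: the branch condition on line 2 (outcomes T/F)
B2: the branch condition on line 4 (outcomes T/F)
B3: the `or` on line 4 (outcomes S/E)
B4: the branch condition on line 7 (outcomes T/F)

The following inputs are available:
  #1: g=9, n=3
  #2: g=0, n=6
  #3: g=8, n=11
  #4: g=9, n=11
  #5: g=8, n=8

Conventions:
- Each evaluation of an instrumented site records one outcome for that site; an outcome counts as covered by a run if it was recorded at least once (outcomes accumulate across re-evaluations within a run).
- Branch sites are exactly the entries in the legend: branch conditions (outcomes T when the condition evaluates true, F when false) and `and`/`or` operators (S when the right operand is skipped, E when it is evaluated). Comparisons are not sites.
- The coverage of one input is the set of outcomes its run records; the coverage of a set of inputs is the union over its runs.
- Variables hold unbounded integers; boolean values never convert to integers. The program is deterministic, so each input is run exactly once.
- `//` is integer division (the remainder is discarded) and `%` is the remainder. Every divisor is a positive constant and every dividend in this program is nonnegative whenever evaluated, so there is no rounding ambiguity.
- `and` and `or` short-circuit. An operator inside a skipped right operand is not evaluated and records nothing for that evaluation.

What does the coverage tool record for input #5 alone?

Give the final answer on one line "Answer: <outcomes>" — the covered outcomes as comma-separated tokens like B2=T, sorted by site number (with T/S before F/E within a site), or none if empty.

Running input #5 (g=8, n=8), event by event:
  B1->T
as a set, this run covers: B1=T

Answer: B1=T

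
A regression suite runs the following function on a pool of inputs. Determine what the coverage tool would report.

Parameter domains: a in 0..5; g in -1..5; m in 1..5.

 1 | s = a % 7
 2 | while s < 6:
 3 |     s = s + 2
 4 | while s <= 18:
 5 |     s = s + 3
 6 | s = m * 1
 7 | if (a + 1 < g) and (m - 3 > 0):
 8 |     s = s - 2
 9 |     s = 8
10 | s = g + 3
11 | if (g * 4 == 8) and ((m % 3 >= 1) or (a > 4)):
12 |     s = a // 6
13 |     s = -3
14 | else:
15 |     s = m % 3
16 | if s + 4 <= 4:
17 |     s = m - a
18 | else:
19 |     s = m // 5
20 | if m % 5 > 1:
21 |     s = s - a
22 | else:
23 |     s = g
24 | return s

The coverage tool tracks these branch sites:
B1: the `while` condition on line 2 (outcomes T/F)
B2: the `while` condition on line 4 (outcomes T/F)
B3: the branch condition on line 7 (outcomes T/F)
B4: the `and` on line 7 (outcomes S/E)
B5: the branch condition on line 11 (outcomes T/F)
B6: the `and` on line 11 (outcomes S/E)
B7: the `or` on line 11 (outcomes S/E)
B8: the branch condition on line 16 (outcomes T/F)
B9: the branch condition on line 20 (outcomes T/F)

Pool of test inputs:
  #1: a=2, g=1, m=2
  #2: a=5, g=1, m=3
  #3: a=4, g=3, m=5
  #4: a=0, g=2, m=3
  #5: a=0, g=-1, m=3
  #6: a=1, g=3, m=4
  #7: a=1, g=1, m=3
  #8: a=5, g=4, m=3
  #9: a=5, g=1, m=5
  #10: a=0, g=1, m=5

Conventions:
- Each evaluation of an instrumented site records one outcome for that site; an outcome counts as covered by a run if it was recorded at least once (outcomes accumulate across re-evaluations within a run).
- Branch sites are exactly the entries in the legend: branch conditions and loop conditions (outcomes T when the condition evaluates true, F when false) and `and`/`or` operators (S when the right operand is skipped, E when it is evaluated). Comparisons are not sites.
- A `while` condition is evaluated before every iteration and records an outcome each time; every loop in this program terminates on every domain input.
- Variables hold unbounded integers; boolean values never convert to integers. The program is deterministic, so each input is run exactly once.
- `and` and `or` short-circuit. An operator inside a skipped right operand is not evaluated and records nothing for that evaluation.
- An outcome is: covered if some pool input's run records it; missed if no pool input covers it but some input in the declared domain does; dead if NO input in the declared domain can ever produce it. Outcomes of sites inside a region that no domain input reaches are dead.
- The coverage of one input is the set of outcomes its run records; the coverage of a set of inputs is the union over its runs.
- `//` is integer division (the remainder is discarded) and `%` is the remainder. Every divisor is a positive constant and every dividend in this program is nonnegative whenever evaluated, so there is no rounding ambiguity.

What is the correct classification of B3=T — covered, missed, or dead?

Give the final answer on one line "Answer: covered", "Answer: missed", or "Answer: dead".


B3=T is recorded by pool input(s) 6 -> covered
Answer: covered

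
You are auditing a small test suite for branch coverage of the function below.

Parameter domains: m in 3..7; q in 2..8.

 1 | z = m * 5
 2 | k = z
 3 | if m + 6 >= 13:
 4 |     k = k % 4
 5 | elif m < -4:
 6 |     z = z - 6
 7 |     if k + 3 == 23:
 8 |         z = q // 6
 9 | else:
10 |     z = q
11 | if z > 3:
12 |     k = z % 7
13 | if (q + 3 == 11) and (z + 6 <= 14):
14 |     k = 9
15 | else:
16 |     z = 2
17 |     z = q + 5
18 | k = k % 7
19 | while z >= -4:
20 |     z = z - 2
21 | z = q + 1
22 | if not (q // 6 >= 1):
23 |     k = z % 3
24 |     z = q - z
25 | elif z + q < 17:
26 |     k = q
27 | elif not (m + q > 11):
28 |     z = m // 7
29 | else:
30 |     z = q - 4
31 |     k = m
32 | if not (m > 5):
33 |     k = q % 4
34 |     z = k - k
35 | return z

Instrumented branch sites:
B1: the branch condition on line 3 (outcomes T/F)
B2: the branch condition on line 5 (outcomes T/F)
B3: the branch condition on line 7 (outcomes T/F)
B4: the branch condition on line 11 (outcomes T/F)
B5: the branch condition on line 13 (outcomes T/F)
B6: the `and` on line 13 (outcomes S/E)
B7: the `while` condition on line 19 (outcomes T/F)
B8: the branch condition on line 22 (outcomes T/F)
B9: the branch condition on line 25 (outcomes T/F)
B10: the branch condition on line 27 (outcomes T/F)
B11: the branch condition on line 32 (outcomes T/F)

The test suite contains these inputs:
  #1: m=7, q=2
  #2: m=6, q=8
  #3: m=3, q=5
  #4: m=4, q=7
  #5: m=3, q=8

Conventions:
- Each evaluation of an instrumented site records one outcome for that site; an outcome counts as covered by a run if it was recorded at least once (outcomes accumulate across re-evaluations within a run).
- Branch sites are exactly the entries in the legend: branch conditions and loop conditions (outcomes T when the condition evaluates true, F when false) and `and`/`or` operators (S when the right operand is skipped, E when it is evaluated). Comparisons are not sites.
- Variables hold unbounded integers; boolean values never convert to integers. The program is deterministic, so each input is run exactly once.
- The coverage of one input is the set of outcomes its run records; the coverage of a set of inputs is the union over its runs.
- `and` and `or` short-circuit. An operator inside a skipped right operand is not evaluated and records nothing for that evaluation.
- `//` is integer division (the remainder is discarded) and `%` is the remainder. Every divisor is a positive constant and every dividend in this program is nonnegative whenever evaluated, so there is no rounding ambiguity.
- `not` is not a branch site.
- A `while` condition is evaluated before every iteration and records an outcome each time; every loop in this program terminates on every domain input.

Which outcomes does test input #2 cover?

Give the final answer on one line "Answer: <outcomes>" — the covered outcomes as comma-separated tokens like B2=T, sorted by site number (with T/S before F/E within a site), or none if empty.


Running input #2 (m=6, q=8), event by event:
  B1->F, B2->F, B4->T, B6->E, B5->T, B7->T, B7->T, B7->T, B7->T, B7->T
  B7->T, B7->T, B7->F, B8->F, B9->F, B10->F, B11->F
as a set, this run covers: B1=F, B2=F, B4=T, B5=T, B6=E, B7=T, B7=F, B8=F, B9=F, B10=F, B11=F
Answer: B1=F, B2=F, B4=T, B5=T, B6=E, B7=T, B7=F, B8=F, B9=F, B10=F, B11=F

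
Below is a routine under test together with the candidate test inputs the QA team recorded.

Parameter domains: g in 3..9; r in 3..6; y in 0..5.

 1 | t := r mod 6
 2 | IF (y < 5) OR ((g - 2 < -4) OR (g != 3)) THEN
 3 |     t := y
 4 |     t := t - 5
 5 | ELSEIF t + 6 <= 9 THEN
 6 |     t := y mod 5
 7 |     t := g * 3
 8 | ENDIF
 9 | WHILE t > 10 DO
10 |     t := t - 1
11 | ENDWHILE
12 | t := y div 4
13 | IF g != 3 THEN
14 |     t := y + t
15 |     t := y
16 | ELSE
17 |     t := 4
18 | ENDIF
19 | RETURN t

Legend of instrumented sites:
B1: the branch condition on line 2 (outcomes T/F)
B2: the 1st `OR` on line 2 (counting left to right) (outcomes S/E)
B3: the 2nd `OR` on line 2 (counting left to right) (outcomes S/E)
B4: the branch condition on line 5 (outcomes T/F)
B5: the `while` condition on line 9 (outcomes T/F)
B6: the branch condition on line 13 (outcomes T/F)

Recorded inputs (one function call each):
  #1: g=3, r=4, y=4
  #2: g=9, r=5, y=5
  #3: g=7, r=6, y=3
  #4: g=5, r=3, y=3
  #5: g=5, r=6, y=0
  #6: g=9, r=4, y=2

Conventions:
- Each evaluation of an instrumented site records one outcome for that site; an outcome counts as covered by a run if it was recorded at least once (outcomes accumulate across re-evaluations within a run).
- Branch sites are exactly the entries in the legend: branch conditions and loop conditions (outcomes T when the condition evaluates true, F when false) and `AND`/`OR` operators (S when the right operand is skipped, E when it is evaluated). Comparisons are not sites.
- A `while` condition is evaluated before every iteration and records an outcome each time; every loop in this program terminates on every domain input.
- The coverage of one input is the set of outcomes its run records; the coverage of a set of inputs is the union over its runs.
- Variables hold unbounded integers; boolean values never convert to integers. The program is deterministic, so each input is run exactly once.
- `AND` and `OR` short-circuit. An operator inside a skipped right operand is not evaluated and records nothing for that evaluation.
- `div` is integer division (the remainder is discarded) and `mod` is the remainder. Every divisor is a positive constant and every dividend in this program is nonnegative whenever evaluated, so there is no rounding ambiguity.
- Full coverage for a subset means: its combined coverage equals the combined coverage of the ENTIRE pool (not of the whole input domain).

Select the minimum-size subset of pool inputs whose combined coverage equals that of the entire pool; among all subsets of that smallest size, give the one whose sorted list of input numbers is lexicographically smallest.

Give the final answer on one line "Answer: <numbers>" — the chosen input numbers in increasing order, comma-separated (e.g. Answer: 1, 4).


#1 (g=3, r=4, y=4) -> B2->S, B1->T, B5->F, B6->F; covered: B1=T, B2=S, B5=F, B6=F
#2 (g=9, r=5, y=5) -> B2->E, B3->E, B1->T, B5->F, B6->T; covered: B1=T, B2=E, B3=E, B5=F, B6=T
#3 (g=7, r=6, y=3) -> B2->S, B1->T, B5->F, B6->T; covered: B1=T, B2=S, B5=F, B6=T
#4 (g=5, r=3, y=3) -> B2->S, B1->T, B5->F, B6->T; covered: B1=T, B2=S, B5=F, B6=T
#5 (g=5, r=6, y=0) -> B2->S, B1->T, B5->F, B6->T; covered: B1=T, B2=S, B5=F, B6=T
#6 (g=9, r=4, y=2) -> B2->S, B1->T, B5->F, B6->T; covered: B1=T, B2=S, B5=F, B6=T
union over all inputs: B1=T, B2=S, B2=E, B3=E, B5=F, B6=T, B6=F (7 outcomes)
checked all size-1 subsets: none covers 7 outcomes (max 5/7)
size 2: inputs {1, 2} cover all 7 outcomes, and no lexicographically smaller subset of this size does
Answer: 1, 2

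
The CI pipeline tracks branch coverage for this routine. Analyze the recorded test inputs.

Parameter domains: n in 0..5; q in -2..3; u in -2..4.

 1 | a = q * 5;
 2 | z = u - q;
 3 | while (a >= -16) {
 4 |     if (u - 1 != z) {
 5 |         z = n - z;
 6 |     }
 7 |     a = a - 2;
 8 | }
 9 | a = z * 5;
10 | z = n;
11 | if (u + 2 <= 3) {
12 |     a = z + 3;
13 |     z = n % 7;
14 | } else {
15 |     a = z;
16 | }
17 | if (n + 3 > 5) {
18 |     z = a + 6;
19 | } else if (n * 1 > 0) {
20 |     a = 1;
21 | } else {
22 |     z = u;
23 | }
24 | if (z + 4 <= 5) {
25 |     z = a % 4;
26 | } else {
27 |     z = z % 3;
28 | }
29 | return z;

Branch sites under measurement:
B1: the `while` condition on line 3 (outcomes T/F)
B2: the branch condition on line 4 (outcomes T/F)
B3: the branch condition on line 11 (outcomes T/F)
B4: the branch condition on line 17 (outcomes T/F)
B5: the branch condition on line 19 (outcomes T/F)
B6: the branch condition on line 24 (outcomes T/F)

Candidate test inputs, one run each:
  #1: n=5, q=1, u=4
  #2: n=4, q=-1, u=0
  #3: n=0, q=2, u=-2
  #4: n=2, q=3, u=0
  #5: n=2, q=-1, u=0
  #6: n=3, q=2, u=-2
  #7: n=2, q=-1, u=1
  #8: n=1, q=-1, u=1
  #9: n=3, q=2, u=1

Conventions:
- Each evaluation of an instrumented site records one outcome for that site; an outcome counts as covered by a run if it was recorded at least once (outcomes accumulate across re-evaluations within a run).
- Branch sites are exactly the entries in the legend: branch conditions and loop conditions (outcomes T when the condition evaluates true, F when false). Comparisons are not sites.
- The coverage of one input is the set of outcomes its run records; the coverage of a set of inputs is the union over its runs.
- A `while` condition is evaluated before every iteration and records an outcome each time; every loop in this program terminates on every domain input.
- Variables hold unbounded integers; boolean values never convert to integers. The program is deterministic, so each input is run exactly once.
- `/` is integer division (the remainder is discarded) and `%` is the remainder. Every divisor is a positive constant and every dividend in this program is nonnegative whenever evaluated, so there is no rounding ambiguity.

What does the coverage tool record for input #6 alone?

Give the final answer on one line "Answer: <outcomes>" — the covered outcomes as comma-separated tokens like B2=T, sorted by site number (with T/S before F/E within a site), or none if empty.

Event log for input #6 (n=3, q=2, u=-2):
  B1->T, B2->T, B1->T, B2->T, B1->T, B2->T, B1->T, B2->T, B1->T, B2->T
  B1->T, B2->T, B1->T, B2->T, B1->T, B2->T, B1->T, B2->T, B1->T, B2->T
  B1->T, B2->T, B1->T, B2->T, B1->T, B2->T, B1->T, B2->T, B1->F, B3->T
  B4->T, B6->F
as a set, this run covers: B1=T, B1=F, B2=T, B3=T, B4=T, B6=F

Answer: B1=T, B1=F, B2=T, B3=T, B4=T, B6=F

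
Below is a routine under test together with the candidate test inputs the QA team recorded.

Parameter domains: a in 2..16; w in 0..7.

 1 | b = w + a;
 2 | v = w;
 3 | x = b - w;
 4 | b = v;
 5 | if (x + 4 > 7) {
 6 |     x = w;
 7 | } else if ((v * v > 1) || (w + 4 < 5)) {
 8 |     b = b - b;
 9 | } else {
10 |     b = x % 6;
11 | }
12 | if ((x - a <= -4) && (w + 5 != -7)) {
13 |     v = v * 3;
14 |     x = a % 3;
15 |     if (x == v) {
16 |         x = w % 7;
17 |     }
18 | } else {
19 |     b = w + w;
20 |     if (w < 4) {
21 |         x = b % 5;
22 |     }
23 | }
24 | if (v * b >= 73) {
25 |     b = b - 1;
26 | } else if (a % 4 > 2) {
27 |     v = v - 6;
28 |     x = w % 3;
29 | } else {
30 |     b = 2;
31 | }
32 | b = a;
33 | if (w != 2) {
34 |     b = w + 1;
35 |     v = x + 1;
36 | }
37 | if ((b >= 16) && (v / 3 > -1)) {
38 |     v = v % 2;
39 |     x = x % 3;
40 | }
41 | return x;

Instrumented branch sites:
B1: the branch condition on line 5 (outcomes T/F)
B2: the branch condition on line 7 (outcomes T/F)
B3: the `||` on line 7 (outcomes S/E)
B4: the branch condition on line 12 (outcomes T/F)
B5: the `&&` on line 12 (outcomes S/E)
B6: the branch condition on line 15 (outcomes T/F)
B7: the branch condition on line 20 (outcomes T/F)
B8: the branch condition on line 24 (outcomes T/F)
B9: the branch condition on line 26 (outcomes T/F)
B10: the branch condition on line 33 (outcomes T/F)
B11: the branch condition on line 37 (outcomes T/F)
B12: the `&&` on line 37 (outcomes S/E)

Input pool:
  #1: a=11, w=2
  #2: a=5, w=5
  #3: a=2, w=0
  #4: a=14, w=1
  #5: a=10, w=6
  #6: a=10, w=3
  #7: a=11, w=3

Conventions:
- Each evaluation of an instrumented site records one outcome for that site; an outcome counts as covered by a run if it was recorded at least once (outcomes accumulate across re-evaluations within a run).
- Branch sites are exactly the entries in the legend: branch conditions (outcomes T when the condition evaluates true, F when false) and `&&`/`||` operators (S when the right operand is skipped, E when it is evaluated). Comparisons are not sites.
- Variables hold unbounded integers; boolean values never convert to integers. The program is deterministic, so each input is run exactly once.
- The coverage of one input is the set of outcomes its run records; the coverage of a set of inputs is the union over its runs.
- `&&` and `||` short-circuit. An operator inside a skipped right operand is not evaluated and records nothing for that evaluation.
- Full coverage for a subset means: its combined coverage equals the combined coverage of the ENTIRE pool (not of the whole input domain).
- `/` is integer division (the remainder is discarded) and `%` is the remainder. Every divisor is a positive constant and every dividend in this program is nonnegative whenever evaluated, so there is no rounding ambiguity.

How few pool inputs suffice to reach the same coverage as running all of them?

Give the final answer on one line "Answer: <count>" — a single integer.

test 1 (a=11, w=2) hits B1=T, B4=T, B5=E, B6=F, B8=F, B9=T, B10=F, B11=F, B12=S
test 2 (a=5, w=5) hits B1=T, B4=F, B5=S, B7=F, B8=F, B9=F, B10=T, B11=F, B12=S
test 3 (a=2, w=0) hits B1=F, B2=T, B3=E, B4=F, B5=S, B7=T, B8=F, B9=F, B10=T, B11=F, B12=S
test 4 (a=14, w=1) hits B1=T, B4=T, B5=E, B6=F, B8=F, B9=F, B10=T, B11=F, B12=S
test 5 (a=10, w=6) hits B1=T, B4=T, B5=E, B6=F, B8=T, B10=T, B11=F, B12=S
test 6 (a=10, w=3) hits B1=T, B4=T, B5=E, B6=F, B8=F, B9=F, B10=T, B11=F, B12=S
test 7 (a=11, w=3) hits B1=T, B4=T, B5=E, B6=F, B8=F, B9=T, B10=T, B11=F, B12=S
the full pool covers 19 outcomes: B1=T, B1=F, B2=T, B3=E, B4=T, B4=F, B5=S, B5=E, B6=F, B7=T, B7=F, B8=T, B8=F, B9=T, B9=F, B10=T, B10=F, B11=F, B12=S
every size-1 subset falls short of the 19 outcomes (best: 11/19)
every size-2 subset falls short of the 19 outcomes (best: 17/19)
every size-3 subset falls short of the 19 outcomes (best: 18/19)
at size 4, {1, 2, 3, 5} reaches all 19 outcomes; every lexicographically earlier size-4 subset fails

Answer: 4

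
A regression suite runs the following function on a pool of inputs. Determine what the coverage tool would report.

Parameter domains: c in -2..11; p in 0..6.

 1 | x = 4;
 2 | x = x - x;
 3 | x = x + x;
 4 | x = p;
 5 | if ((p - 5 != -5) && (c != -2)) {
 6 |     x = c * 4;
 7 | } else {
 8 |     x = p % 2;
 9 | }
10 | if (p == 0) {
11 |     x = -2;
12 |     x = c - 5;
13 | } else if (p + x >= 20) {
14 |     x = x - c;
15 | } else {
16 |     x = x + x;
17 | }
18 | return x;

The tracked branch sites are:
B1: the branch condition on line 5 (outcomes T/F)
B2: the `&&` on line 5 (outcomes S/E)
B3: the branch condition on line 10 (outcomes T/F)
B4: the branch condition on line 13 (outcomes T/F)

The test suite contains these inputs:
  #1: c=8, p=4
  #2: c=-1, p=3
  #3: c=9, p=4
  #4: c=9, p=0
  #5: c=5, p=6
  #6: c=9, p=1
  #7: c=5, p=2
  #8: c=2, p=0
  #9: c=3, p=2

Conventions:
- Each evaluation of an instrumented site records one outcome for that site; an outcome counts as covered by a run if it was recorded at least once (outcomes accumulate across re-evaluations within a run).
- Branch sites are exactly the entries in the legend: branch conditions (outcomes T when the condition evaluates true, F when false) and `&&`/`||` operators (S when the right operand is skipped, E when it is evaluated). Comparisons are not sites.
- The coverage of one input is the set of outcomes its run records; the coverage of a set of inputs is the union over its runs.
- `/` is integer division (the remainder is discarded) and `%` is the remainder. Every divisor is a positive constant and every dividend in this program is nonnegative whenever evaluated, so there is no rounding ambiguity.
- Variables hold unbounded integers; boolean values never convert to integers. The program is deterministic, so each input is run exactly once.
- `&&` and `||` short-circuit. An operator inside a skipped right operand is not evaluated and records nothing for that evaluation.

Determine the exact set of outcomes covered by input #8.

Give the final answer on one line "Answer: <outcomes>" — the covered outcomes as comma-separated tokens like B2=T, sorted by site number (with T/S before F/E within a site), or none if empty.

Running input #8 (c=2, p=0), event by event:
  B2->S, B1->F, B3->T
as a set, this run covers: B1=F, B2=S, B3=T

Answer: B1=F, B2=S, B3=T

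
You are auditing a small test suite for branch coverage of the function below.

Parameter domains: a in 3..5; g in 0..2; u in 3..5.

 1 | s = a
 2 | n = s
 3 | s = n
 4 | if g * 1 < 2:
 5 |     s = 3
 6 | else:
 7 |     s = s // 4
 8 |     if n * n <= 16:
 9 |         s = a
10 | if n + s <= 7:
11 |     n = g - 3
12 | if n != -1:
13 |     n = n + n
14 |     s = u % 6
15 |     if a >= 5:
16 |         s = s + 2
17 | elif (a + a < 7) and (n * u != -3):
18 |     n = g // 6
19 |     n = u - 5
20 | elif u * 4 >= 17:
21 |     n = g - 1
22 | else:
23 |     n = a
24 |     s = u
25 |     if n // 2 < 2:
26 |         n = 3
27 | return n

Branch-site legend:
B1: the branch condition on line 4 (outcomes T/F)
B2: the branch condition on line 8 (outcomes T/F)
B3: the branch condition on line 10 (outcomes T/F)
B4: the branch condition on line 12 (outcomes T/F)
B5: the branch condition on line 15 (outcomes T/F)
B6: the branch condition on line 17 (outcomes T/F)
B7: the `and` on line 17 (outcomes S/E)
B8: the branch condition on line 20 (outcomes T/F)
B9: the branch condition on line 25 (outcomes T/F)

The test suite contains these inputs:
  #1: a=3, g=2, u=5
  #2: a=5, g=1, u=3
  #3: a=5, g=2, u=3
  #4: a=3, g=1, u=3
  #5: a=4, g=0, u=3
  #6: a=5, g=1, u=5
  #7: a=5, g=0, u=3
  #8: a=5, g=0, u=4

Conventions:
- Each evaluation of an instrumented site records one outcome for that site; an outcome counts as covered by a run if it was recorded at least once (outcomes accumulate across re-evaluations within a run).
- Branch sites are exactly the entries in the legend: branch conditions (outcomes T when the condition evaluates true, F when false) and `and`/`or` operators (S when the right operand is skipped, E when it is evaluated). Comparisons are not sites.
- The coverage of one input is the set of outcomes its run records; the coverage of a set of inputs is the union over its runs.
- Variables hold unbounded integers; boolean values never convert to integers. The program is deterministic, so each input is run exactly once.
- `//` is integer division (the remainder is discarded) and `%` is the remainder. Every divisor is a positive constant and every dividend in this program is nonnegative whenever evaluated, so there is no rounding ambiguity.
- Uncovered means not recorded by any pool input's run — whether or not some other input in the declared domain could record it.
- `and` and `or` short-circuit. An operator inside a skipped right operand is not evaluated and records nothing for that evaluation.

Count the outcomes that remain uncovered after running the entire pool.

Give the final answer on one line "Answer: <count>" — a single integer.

#1 (a=3, g=2, u=5) -> covered: B1=F, B2=T, B3=T, B4=F, B6=T, B7=E
#2 (a=5, g=1, u=3) -> covered: B1=T, B3=F, B4=T, B5=T
#3 (a=5, g=2, u=3) -> covered: B1=F, B2=F, B3=T, B4=F, B6=F, B7=S, B8=F, B9=F
#4 (a=3, g=1, u=3) -> covered: B1=T, B3=T, B4=T, B5=F
#5 (a=4, g=0, u=3) -> covered: B1=T, B3=T, B4=T, B5=F
#6 (a=5, g=1, u=5) -> covered: B1=T, B3=F, B4=T, B5=T
#7 (a=5, g=0, u=3) -> covered: B1=T, B3=F, B4=T, B5=T
#8 (a=5, g=0, u=4) -> covered: B1=T, B3=F, B4=T, B5=T
union over the pool: B1=T, B1=F, B2=T, B2=F, B3=T, B3=F, B4=T, B4=F, B5=T, B5=F, B6=T, B6=F, B7=S, B7=E, B8=F, B9=F
uncovered (2 of 18): B8=T, B9=T

Answer: 2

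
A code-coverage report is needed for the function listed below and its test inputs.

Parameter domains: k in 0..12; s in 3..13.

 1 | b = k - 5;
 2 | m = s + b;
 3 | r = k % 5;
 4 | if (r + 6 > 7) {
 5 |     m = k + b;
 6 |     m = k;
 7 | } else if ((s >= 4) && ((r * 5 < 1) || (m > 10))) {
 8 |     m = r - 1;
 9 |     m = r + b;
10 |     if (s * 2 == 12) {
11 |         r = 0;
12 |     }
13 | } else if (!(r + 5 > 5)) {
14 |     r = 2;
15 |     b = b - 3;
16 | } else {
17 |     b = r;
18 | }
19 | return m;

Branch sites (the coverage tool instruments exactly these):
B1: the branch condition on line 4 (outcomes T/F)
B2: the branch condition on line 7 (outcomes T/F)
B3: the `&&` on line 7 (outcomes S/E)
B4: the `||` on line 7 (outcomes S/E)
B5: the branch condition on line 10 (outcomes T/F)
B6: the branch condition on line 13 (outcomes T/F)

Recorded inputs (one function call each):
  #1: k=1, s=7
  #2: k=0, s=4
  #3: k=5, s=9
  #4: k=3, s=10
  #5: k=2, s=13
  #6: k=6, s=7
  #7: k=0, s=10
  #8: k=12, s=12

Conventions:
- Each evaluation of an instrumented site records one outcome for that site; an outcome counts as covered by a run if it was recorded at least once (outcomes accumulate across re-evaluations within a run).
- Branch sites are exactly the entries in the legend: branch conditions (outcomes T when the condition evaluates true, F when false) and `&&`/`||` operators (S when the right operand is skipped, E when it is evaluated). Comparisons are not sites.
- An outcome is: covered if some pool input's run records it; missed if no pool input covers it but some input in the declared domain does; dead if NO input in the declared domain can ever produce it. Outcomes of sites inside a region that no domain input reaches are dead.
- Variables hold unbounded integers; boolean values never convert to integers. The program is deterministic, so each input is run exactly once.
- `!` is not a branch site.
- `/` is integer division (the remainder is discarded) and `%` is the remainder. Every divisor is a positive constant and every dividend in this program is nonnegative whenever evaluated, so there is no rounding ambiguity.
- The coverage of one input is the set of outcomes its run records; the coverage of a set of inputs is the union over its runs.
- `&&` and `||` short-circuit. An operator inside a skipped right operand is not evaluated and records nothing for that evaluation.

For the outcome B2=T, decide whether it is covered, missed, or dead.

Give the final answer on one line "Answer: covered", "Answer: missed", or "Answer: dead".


B2=T is recorded by pool input(s) 2, 3, 7 -> covered
Answer: covered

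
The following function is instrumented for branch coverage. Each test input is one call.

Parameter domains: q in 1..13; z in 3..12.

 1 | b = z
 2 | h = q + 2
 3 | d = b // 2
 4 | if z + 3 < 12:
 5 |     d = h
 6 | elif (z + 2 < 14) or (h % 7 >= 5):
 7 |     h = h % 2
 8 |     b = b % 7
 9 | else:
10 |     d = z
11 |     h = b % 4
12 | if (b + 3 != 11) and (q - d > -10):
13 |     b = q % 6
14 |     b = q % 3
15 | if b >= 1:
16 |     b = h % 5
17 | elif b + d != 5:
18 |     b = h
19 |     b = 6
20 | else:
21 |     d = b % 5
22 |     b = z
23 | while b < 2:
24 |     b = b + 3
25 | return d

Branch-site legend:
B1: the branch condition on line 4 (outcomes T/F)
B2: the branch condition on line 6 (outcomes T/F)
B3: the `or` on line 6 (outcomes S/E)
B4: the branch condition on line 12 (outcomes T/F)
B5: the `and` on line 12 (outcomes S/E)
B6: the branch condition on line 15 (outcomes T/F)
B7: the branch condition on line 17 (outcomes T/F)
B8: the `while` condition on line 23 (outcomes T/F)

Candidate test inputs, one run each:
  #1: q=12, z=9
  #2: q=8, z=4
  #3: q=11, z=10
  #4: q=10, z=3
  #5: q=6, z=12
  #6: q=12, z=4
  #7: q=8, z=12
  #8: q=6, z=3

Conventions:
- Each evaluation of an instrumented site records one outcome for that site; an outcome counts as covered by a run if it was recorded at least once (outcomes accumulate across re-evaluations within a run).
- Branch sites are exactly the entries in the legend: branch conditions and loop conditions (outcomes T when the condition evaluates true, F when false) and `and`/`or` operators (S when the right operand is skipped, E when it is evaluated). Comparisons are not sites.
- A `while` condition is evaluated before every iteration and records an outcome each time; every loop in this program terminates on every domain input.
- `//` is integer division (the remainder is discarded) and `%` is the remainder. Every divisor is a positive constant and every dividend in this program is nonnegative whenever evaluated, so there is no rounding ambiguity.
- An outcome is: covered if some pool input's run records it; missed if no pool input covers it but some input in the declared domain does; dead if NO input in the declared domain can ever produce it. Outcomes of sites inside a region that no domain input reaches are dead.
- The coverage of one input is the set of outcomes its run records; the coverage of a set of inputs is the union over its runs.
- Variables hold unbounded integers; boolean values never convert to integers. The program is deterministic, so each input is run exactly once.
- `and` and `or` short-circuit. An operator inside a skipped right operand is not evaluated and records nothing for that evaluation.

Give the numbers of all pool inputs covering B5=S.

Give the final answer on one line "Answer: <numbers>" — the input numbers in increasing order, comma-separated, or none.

input #1 (q=12, z=9): does not record B5=S
input #2 (q=8, z=4): does not record B5=S
input #3 (q=11, z=10): does not record B5=S
input #4 (q=10, z=3): does not record B5=S
input #5 (q=6, z=12): does not record B5=S
input #6 (q=12, z=4): does not record B5=S
input #7 (q=8, z=12): does not record B5=S
input #8 (q=6, z=3): does not record B5=S

Answer: none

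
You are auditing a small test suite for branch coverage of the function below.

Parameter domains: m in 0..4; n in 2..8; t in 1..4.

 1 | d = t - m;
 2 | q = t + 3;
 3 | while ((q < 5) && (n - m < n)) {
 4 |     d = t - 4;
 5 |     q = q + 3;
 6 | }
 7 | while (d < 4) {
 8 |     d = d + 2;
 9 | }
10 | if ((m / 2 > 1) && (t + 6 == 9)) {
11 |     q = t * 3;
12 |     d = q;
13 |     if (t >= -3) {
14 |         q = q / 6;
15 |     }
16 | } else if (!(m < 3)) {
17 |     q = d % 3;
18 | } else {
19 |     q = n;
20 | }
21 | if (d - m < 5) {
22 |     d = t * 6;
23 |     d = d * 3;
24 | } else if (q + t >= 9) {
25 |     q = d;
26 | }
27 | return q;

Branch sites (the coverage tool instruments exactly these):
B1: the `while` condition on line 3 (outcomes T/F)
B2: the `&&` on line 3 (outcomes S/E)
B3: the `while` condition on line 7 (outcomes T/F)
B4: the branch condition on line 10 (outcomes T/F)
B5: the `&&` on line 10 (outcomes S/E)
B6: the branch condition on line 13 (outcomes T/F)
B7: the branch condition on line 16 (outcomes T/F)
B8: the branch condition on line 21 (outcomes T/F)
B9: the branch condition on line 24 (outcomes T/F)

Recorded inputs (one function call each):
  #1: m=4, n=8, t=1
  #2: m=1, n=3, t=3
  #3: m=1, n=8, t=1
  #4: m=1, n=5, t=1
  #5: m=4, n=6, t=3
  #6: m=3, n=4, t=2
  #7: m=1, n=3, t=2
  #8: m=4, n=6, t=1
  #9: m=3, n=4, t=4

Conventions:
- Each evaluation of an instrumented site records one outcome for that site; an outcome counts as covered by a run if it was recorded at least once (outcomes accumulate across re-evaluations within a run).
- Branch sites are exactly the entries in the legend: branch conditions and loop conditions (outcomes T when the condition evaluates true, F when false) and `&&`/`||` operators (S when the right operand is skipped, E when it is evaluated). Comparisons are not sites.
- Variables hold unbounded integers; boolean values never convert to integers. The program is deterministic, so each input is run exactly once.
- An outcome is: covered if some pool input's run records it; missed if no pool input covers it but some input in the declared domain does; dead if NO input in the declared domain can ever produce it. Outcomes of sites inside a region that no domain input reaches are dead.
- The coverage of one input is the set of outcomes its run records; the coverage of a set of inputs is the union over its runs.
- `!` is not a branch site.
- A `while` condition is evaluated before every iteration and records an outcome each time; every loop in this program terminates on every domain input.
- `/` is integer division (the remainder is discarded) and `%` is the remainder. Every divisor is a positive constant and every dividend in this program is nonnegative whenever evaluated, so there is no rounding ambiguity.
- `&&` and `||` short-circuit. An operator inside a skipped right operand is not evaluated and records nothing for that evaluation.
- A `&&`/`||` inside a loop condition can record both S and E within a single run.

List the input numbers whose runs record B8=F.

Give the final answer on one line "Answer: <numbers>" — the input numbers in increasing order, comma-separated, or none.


input #1 (m=4, n=8, t=1): does not produce B8=F
input #2 (m=1, n=3, t=3): does not produce B8=F
input #3 (m=1, n=8, t=1): does not produce B8=F
input #4 (m=1, n=5, t=1): does not produce B8=F
input #5 (m=4, n=6, t=3): produces B8=F
input #6 (m=3, n=4, t=2): does not produce B8=F
input #7 (m=1, n=3, t=2): does not produce B8=F
input #8 (m=4, n=6, t=1): does not produce B8=F
input #9 (m=3, n=4, t=4): does not produce B8=F
Answer: 5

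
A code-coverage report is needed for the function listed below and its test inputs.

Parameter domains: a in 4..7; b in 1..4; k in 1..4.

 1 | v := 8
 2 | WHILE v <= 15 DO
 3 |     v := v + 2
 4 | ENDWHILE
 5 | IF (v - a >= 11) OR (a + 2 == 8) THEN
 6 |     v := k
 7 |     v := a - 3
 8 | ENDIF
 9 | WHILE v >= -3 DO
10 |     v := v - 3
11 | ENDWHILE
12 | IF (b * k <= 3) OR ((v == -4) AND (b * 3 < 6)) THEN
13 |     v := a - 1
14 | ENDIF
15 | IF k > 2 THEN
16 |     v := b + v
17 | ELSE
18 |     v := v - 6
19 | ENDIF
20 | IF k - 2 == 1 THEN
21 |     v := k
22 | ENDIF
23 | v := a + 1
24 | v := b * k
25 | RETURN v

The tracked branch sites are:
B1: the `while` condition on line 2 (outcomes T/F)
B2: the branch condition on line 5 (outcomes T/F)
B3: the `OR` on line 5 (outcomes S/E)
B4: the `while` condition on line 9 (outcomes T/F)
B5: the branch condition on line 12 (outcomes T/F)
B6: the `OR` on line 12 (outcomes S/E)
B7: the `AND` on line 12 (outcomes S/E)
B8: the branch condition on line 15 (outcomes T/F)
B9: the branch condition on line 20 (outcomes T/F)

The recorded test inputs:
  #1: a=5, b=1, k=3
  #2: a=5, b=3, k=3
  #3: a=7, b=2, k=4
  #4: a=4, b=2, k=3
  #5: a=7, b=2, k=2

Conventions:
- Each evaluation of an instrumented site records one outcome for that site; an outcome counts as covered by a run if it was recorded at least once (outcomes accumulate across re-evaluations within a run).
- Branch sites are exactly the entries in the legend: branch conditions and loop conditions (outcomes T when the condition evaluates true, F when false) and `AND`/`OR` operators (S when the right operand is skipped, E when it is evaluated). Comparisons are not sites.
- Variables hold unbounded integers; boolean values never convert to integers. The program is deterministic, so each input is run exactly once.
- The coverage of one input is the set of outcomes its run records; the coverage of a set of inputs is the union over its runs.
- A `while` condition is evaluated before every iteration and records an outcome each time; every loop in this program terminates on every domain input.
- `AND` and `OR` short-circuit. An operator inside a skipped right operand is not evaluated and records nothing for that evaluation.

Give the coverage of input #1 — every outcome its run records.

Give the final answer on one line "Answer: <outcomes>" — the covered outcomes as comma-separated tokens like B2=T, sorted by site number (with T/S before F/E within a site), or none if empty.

Simulating input #1 (a=5, b=1, k=3) step by step:
  B1->T, B1->T, B1->T, B1->T, B1->F, B3->S, B2->T, B4->T, B4->T, B4->F
  B6->S, B5->T, B8->T, B9->T
deduplicating events, the covered set is: B1=T, B1=F, B2=T, B3=S, B4=T, B4=F, B5=T, B6=S, B8=T, B9=T

Answer: B1=T, B1=F, B2=T, B3=S, B4=T, B4=F, B5=T, B6=S, B8=T, B9=T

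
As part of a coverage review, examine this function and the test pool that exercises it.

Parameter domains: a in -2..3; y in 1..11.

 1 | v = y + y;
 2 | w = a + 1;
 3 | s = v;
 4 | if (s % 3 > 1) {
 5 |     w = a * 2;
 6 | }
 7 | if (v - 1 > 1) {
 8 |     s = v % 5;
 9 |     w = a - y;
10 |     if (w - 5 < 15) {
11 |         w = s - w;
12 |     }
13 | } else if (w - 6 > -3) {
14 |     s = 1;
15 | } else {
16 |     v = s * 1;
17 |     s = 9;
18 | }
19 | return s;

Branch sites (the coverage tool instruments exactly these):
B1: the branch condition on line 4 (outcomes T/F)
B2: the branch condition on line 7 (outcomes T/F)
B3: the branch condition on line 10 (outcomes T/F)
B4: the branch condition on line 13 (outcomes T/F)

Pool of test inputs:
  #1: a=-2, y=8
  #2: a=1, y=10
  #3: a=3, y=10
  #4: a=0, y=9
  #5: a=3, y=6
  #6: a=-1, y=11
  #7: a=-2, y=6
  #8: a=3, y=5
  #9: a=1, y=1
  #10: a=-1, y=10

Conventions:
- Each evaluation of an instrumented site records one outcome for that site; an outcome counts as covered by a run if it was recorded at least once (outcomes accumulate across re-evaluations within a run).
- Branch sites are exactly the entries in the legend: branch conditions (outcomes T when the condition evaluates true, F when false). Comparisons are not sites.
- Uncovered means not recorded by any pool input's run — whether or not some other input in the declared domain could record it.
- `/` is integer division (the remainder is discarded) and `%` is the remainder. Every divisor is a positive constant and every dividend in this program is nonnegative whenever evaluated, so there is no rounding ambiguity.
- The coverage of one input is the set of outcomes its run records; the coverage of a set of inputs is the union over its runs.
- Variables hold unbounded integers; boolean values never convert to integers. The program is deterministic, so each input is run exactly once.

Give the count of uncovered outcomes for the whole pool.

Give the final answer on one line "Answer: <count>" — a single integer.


input #1, a=-2, y=8: outcomes B1=F, B2=T, B3=T
input #2, a=1, y=10: outcomes B1=T, B2=T, B3=T
input #3, a=3, y=10: outcomes B1=T, B2=T, B3=T
input #4, a=0, y=9: outcomes B1=F, B2=T, B3=T
input #5, a=3, y=6: outcomes B1=F, B2=T, B3=T
input #6, a=-1, y=11: outcomes B1=F, B2=T, B3=T
input #7, a=-2, y=6: outcomes B1=F, B2=T, B3=T
input #8, a=3, y=5: outcomes B1=F, B2=T, B3=T
input #9, a=1, y=1: outcomes B1=T, B2=F, B4=F
input #10, a=-1, y=10: outcomes B1=T, B2=T, B3=T
union over the pool: B1=T, B1=F, B2=T, B2=F, B3=T, B4=F
uncovered (2 of 8): B3=F, B4=T
Answer: 2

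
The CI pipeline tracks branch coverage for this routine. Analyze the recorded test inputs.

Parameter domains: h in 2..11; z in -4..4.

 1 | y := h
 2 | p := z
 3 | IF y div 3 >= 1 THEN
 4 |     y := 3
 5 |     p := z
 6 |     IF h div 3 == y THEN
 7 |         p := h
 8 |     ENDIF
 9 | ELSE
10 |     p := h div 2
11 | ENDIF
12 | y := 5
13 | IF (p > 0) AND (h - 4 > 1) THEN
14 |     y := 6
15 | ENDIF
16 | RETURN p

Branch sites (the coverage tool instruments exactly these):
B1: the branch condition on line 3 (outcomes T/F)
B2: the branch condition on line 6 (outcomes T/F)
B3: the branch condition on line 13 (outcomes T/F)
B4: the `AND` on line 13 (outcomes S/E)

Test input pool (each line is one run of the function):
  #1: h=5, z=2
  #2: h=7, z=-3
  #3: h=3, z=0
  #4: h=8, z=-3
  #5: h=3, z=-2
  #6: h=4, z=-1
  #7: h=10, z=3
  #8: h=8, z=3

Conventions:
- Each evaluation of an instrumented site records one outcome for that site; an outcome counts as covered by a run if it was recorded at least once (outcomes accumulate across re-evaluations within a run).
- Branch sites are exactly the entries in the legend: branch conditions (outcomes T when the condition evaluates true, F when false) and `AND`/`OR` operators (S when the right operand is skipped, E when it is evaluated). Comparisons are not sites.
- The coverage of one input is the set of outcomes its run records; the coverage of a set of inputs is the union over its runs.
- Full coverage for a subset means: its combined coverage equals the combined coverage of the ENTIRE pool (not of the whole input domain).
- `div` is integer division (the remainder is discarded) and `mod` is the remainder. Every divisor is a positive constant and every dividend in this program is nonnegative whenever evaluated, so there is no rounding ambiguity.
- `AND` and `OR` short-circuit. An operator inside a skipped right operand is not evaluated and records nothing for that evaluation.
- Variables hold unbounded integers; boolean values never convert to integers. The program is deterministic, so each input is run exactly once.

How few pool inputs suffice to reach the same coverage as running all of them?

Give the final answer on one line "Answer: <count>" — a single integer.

#1 (h=5, z=2) -> covered: B1=T, B2=F, B3=F, B4=E
#2 (h=7, z=-3) -> covered: B1=T, B2=F, B3=F, B4=S
#3 (h=3, z=0) -> covered: B1=T, B2=F, B3=F, B4=S
#4 (h=8, z=-3) -> covered: B1=T, B2=F, B3=F, B4=S
#5 (h=3, z=-2) -> covered: B1=T, B2=F, B3=F, B4=S
#6 (h=4, z=-1) -> covered: B1=T, B2=F, B3=F, B4=S
#7 (h=10, z=3) -> covered: B1=T, B2=T, B3=T, B4=E
#8 (h=8, z=3) -> covered: B1=T, B2=F, B3=T, B4=E
together the pool reaches 7 outcomes: B1=T, B2=T, B2=F, B3=T, B3=F, B4=S, B4=E
every size-1 subset falls short of the 7 outcomes (best: 4/7)
inputs {2, 7} (size 2) cover everything; no size-2 subset with a lexicographically smaller index list covers all 7

Answer: 2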